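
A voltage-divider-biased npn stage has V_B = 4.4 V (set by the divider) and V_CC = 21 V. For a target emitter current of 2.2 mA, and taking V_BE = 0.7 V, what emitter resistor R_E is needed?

V_E = V_B − V_BE = 4.4 − 0.7 = 3.7 V.
R_E = V_E / I_E = 3.7 / 2.2 = 1.68 kΩ.

R_E ≈ 1.7 kΩ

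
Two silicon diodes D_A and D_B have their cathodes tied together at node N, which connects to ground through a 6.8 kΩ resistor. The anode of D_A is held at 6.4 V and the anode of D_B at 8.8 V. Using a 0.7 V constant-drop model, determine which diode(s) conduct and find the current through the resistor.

Assume both conduct. Then node N would need to be at both 6.4−0.7 = 5.7 V and 8.8−0.7 = 8.1 V, which is impossible.
Assume only D_B conducts: V_N = 8.8 − 0.7 = 8.1 V, so I_R = 8.1/6.8 = 1.19 mA.
Check D_A: its anode-to-cathode voltage is 6.4 − 8.1 = -1.7 V < 0.7 V, so it is off. The assumption is consistent.

Only D_B conducts; I_R ≈ 1.2 mA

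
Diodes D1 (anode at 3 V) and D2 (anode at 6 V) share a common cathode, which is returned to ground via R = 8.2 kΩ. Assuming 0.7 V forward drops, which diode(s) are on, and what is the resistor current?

Assume both conduct. Then node N would need to be at both 3−0.7 = 2.3 V and 6−0.7 = 5.3 V, which is impossible.
Assume only D2 conducts: V_N = 6 − 0.7 = 5.3 V, so I_R = 5.3/8.2 = 0.646 mA.
Check D1: its anode-to-cathode voltage is 3 − 5.3 = -2.3 V < 0.7 V, so it is off. The assumption is consistent.

Only D2 conducts; I_R ≈ 0.65 mA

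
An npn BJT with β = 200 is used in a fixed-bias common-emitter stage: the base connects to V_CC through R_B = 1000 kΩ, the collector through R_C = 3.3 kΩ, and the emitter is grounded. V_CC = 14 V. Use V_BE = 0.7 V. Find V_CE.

Base loop: V_CC = I_B·R_B + V_BE, so I_B = (14 − 0.7)/1000 kΩ = 0.0133 mA.
In the active region I_C = β·I_B = 200 × 0.0133 = 2.66 mA.
Collector loop: V_CE = V_CC − I_C·R_C = 14 − 2.66×3.3 = 5.22 V.
Since V_CE = 5.22 V > V_CE(sat) ≈ 0.2 V, the transistor is in the active region as assumed.

V_CE ≈ 5.2 V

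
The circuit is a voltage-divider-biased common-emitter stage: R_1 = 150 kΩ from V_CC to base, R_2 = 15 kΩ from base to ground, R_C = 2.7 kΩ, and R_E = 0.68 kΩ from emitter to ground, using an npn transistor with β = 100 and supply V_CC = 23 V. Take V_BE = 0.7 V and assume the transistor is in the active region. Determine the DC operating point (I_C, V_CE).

I_C ≈ 1.7 mA, V_CE ≈ 17 V

Thevenize the base divider: V_Th = V_CC·R_2/(R_1+R_2) = 23×15/165 = 2.09 V, R_Th = R_1‖R_2 = 13.6 kΩ.
Base-emitter loop: V_Th = I_B·R_Th + V_BE + (β+1)I_B·R_E, so I_B = (2.09 − 0.7) / (13.6 + 101×0.68) = 0.0169 mA.
I_C = β·I_B = 100×0.0169 = 1.69 mA, and I_E = (β+1)I_B = 1.71 mA.
V_CE = V_CC − I_C·R_C − I_E·R_E = 23 − 1.69×2.7 − 1.71×0.68 = 17.3 V.
V_CE = 17.3 V > 0.2 V confirms active-region operation.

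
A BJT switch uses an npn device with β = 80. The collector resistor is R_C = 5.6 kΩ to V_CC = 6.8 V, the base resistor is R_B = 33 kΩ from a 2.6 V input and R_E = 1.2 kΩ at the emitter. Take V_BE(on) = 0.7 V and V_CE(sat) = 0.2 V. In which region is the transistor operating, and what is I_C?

Assume active: I_B = (2.6 − 0.7)/(33 + 81×1.2) = 0.0146 mA, I_C = β·I_B = 1.17 mA.
Then V_CE = 6.8 − 1.17×5.6 − 1.18×1.2 = -1.16 V < 0.2 V — the active assumption fails.
Re-solve with V_CE = 0.2 V. KCL at the emitter: V_E/R_E = (V_BB−0.7−V_E)/R_B + (V_CC−0.2−V_E)/R_C, giving V_E = 1.19 V.
I_C = (V_CC − 0.2 − V_E)/R_C = (6.6 − 1.19)/5.6 = 0.967 mA.
Check: I_B = (1.9 − 1.19)/33 = 0.0216 mA, and β·I_B = 1.73 mA > I_C, confirming saturation.

saturation; I_C ≈ 0.97 mA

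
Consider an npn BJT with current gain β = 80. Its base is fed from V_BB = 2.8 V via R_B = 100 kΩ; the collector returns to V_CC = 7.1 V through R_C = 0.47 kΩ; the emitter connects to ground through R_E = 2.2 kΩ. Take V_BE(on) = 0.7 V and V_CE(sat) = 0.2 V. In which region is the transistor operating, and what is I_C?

active; I_C ≈ 0.6 mA

Assume active. Base-emitter loop: I_B = (V_BB − V_BE)/(R_B + (β+1)R_E) = (2.8 − 0.7)/(100 + 81×2.2) = 0.00755 mA.
I_C = β·I_B = 80×0.00755 = 0.604 mA.
V_CE = V_CC − I_C·R_C − I_E·R_E = 7.1 − 0.604×0.47 − 0.611×2.2 = 5.47 V > V_CE(sat), so the active-region assumption holds.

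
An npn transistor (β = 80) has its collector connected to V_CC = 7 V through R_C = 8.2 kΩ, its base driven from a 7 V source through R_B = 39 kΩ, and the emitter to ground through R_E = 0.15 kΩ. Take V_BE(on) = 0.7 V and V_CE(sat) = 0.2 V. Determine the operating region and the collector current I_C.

Assume active: I_B = (7 − 0.7)/(39 + 81×0.15) = 0.123 mA, I_C = β·I_B = 9.85 mA.
Then V_CE = 7 − 9.85×8.2 − 9.98×0.15 = -75.3 V < 0.2 V — the active assumption fails.
Re-solve with V_CE = 0.2 V. KCL at the emitter: V_E/R_E = (V_BB−0.7−V_E)/R_B + (V_CC−0.2−V_E)/R_C, giving V_E = 0.145 V.
I_C = (V_CC − 0.2 − V_E)/R_C = (6.8 − 0.145)/8.2 = 0.812 mA.
Check: I_B = (6.3 − 0.145)/39 = 0.158 mA, and β·I_B = 12.6 mA > I_C, confirming saturation.

saturation; I_C ≈ 0.81 mA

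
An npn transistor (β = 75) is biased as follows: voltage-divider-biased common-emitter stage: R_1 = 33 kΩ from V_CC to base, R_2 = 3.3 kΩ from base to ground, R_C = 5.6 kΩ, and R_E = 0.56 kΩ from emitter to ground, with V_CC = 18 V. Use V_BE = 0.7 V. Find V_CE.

Thevenize the base divider: V_Th = V_CC·R_2/(R_1+R_2) = 18×3.3/36.3 = 1.64 V, R_Th = R_1‖R_2 = 3 kΩ.
Base-emitter loop: V_Th = I_B·R_Th + V_BE + (β+1)I_B·R_E, so I_B = (1.64 − 0.7) / (3 + 76×0.56) = 0.0206 mA.
I_C = β·I_B = 75×0.0206 = 1.54 mA, and I_E = (β+1)I_B = 1.56 mA.
V_CE = V_CC − I_C·R_C − I_E·R_E = 18 − 1.54×5.6 − 1.56×0.56 = 8.49 V.
V_CE = 8.49 V > 0.2 V confirms active-region operation.

V_CE ≈ 8.5 V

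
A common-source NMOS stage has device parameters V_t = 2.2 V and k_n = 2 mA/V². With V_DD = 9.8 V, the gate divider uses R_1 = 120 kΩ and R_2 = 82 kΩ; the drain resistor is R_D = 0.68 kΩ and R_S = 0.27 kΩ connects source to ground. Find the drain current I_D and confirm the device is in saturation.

V_G = V_DD·R_2/(R_1+R_2) = 9.8×82/202 = 3.98 V.
Assume saturation: I_D = (k_n/2)(V_GS − V_t)² with V_GS = V_G − I_D·R_S = 3.98 − 0.27·I_D.
Substituting gives 0.0729·I_D² − 1.96·I_D + 3.16 = 0, with roots I_D = 1.72 or 25.2 mA.
The root I_D = 25.2 mA gives V_GS = -2.82 V ≤ V_t, so take I_D = 1.72 mA.
Then V_GS = 3.51 V and V_DS = V_DD − I_D(R_D+R_S) = 9.8 − 1.72×0.95 = 8.16 V.
Saturation requires V_DS ≥ V_GS − V_t = 1.31 V; 8.16 ≥ 1.31 ✓.

I_D ≈ 1.7 mA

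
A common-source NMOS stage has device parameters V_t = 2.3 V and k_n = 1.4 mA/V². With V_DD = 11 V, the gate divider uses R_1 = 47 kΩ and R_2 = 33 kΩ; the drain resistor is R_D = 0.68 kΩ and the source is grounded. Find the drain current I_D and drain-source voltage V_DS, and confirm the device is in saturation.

V_G = V_DD·R_2/(R_1+R_2) = 11×33/80 = 4.54 V. With the source grounded, V_GS = V_G = 4.54 V.
Assume saturation: I_D = (k_n/2)(V_GS − V_t)² = (1.4/2)×(4.54 − 2.3)² = 0.7×2.24² = 3.5 mA.
V_DS = V_DD − I_D·R_D = 11 − 3.5×0.68 = 8.62 V.
Saturation requires V_DS ≥ V_GS − V_t = 2.24 V; 8.62 ≥ 2.24 ✓.

I_D ≈ 3.5 mA, V_DS ≈ 8.6 V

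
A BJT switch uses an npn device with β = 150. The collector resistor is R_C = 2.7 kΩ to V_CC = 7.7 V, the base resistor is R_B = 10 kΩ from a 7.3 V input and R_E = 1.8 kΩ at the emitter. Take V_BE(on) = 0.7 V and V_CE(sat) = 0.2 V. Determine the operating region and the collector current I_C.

saturation; I_C ≈ 1.5 mA

Assume active: I_B = (7.3 − 0.7)/(10 + 151×1.8) = 0.0234 mA, I_C = β·I_B = 3.51 mA.
Then V_CE = 7.7 − 3.51×2.7 − 3.54×1.8 = -8.15 V < 0.2 V — the active assumption fails.
Re-solve with V_CE = 0.2 V. KCL at the emitter: V_E/R_E = (V_BB−0.7−V_E)/R_B + (V_CC−0.2−V_E)/R_C, giving V_E = 3.35 V.
I_C = (V_CC − 0.2 − V_E)/R_C = (7.5 − 3.35)/2.7 = 1.54 mA.
Check: I_B = (6.6 − 3.35)/10 = 0.325 mA, and β·I_B = 48.7 mA > I_C, confirming saturation.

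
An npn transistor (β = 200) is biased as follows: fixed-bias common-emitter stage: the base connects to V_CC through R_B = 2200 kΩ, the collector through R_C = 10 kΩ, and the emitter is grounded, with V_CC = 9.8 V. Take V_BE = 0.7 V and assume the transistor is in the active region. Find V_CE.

V_CE ≈ 1.5 V

Base loop: V_CC = I_B·R_B + V_BE, so I_B = (9.8 − 0.7)/2200 kΩ = 0.00414 mA.
In the active region I_C = β·I_B = 200 × 0.00414 = 0.827 mA.
Collector loop: V_CE = V_CC − I_C·R_C = 9.8 − 0.827×10 = 1.53 V.
Since V_CE = 1.53 V > V_CE(sat) ≈ 0.2 V, the transistor is in the active region as assumed.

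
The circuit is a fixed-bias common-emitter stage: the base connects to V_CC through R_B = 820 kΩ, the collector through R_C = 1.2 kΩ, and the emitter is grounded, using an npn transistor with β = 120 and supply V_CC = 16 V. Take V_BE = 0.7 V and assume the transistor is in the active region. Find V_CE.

Base loop: V_CC = I_B·R_B + V_BE, so I_B = (16 − 0.7)/820 kΩ = 0.0187 mA.
In the active region I_C = β·I_B = 120 × 0.0187 = 2.24 mA.
Collector loop: V_CE = V_CC − I_C·R_C = 16 − 2.24×1.2 = 13.3 V.
Since V_CE = 13.3 V > V_CE(sat) ≈ 0.2 V, the transistor is in the active region as assumed.

V_CE ≈ 13 V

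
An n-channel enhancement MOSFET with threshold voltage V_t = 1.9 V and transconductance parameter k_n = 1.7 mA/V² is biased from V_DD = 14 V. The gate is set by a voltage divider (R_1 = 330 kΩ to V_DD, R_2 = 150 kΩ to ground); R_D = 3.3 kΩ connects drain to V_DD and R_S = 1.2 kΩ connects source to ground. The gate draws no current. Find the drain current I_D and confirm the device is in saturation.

V_G = V_DD·R_2/(R_1+R_2) = 14×150/480 = 4.38 V.
Assume saturation: I_D = (k_n/2)(V_GS − V_t)² with V_GS = V_G − I_D·R_S = 4.38 − 1.2·I_D.
Substituting gives 1.22·I_D² − 6.05·I_D + 5.21 = 0, with roots I_D = 1.11 or 3.83 mA.
The root I_D = 3.83 mA gives V_GS = -0.223 V ≤ V_t, so take I_D = 1.11 mA.
Then V_GS = 3.04 V and V_DS = V_DD − I_D(R_D+R_S) = 14 − 1.11×4.5 = 9 V.
Saturation requires V_DS ≥ V_GS − V_t = 1.14 V; 9 ≥ 1.14 ✓.

I_D ≈ 1.1 mA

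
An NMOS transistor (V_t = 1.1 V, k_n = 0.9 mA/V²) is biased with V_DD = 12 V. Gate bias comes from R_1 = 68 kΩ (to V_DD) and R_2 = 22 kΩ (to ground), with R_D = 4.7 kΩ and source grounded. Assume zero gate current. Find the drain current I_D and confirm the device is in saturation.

I_D ≈ 1.5 mA

V_G = V_DD·R_2/(R_1+R_2) = 12×22/90 = 2.93 V. With the source grounded, V_GS = V_G = 2.93 V.
Assume saturation: I_D = (k_n/2)(V_GS − V_t)² = (0.9/2)×(2.93 − 1.1)² = 0.45×1.83² = 1.51 mA.
V_DS = V_DD − I_D·R_D = 12 − 1.51×4.7 = 4.89 V.
Saturation requires V_DS ≥ V_GS − V_t = 1.83 V; 4.89 ≥ 1.83 ✓.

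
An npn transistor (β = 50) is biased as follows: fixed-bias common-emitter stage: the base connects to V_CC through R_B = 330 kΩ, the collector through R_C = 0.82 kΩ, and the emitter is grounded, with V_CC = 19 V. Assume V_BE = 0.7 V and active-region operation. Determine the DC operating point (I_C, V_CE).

Base loop: V_CC = I_B·R_B + V_BE, so I_B = (19 − 0.7)/330 kΩ = 0.0555 mA.
In the active region I_C = β·I_B = 50 × 0.0555 = 2.77 mA.
Collector loop: V_CE = V_CC − I_C·R_C = 19 − 2.77×0.82 = 16.7 V.
Since V_CE = 16.7 V > V_CE(sat) ≈ 0.2 V, the transistor is in the active region as assumed.

I_C ≈ 2.8 mA, V_CE ≈ 17 V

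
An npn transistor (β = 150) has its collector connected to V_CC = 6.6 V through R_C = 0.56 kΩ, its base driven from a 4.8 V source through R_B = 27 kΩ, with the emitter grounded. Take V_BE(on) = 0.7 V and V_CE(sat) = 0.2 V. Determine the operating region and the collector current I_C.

saturation; I_C ≈ 11 mA

Assume active: I_B = (4.8 − 0.7)/27 = 0.152 mA, giving I_C = β·I_B = 22.8 mA.
But then V_CE = 6.6 − 22.8×0.56 = -6.16 V < V_CE(sat) = 0.2 V — impossible in the active region.
So the transistor is saturated. With V_CE = 0.2 V, I_C = (V_CC − 0.2)/R_C = 6.4/0.56 = 11.4 mA.
Check: β·I_B = 22.8 mA > I_C = 11.4 mA, confirming saturation.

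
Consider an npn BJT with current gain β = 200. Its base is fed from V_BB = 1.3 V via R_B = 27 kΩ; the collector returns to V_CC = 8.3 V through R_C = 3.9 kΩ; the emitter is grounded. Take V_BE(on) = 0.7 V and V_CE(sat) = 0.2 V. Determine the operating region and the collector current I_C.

Assume active: I_B = (1.3 − 0.7)/27 = 0.0222 mA, giving I_C = β·I_B = 4.44 mA.
But then V_CE = 8.3 − 4.44×3.9 = -9.03 V < V_CE(sat) = 0.2 V — impossible in the active region.
So the transistor is saturated. With V_CE = 0.2 V, I_C = (V_CC − 0.2)/R_C = 8.1/3.9 = 2.08 mA.
Check: β·I_B = 4.44 mA > I_C = 2.08 mA, confirming saturation.

saturation; I_C ≈ 2.1 mA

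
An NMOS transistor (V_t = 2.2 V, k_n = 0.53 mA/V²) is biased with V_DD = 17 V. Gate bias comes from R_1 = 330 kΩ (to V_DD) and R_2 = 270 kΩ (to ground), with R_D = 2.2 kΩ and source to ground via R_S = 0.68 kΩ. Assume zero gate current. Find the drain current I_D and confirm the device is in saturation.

I_D ≈ 3 mA

V_G = V_DD·R_2/(R_1+R_2) = 17×270/600 = 7.65 V.
Assume saturation: I_D = (k_n/2)(V_GS − V_t)² with V_GS = V_G − I_D·R_S = 7.65 − 0.68·I_D.
Substituting gives 0.123·I_D² − 2.96·I_D + 7.87 = 0, with roots I_D = 3.04 or 21.2 mA.
The root I_D = 21.2 mA gives V_GS = -6.73 V ≤ V_t, so take I_D = 3.04 mA.
Then V_GS = 5.59 V and V_DS = V_DD − I_D(R_D+R_S) = 17 − 3.04×2.88 = 8.25 V.
Saturation requires V_DS ≥ V_GS − V_t = 3.39 V; 8.25 ≥ 3.39 ✓.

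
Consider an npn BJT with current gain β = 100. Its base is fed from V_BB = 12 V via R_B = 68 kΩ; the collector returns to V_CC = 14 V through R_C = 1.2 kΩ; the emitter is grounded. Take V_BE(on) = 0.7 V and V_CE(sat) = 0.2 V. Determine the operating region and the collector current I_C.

Assume active: I_B = (12 − 0.7)/68 = 0.166 mA, giving I_C = β·I_B = 16.6 mA.
But then V_CE = 14 − 16.6×1.2 = -5.94 V < V_CE(sat) = 0.2 V — impossible in the active region.
So the transistor is saturated. With V_CE = 0.2 V, I_C = (V_CC − 0.2)/R_C = 13.8/1.2 = 11.5 mA.
Check: β·I_B = 16.6 mA > I_C = 11.5 mA, confirming saturation.

saturation; I_C ≈ 12 mA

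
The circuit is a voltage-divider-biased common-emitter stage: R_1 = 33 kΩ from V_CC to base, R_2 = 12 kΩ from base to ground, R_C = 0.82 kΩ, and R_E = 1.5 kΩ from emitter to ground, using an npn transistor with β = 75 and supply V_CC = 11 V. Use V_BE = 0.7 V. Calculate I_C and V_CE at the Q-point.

Thevenize the base divider: V_Th = V_CC·R_2/(R_1+R_2) = 11×12/45 = 2.93 V, R_Th = R_1‖R_2 = 8.8 kΩ.
Base-emitter loop: V_Th = I_B·R_Th + V_BE + (β+1)I_B·R_E, so I_B = (2.93 − 0.7) / (8.8 + 76×1.5) = 0.0182 mA.
I_C = β·I_B = 75×0.0182 = 1.36 mA, and I_E = (β+1)I_B = 1.38 mA.
V_CE = V_CC − I_C·R_C − I_E·R_E = 11 − 1.36×0.82 − 1.38×1.5 = 7.81 V.
V_CE = 7.81 V > 0.2 V confirms active-region operation.

I_C ≈ 1.4 mA, V_CE ≈ 7.8 V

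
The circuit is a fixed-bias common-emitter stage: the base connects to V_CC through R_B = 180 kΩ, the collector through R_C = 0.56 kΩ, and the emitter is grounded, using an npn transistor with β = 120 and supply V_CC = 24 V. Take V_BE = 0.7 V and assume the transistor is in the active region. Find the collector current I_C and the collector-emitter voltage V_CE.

Base loop: V_CC = I_B·R_B + V_BE, so I_B = (24 − 0.7)/180 kΩ = 0.129 mA.
In the active region I_C = β·I_B = 120 × 0.129 = 15.5 mA.
Collector loop: V_CE = V_CC − I_C·R_C = 24 − 15.5×0.56 = 15.3 V.
Since V_CE = 15.3 V > V_CE(sat) ≈ 0.2 V, the transistor is in the active region as assumed.

I_C ≈ 16 mA, V_CE ≈ 15 V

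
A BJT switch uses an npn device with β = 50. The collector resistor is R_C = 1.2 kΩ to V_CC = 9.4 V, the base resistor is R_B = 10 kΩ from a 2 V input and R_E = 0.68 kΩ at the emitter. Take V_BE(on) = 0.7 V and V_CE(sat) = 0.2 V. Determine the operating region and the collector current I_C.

Assume active. Base-emitter loop: I_B = (V_BB − V_BE)/(R_B + (β+1)R_E) = (2 − 0.7)/(10 + 51×0.68) = 0.0291 mA.
I_C = β·I_B = 50×0.0291 = 1.45 mA.
V_CE = V_CC − I_C·R_C − I_E·R_E = 9.4 − 1.45×1.2 − 1.48×0.68 = 6.65 V > V_CE(sat), so the active-region assumption holds.

active; I_C ≈ 1.5 mA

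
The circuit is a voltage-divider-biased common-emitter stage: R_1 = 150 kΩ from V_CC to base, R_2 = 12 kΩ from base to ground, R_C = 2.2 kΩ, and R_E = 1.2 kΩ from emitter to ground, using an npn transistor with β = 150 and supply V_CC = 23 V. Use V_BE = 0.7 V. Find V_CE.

Thevenize the base divider: V_Th = V_CC·R_2/(R_1+R_2) = 23×12/162 = 1.7 V, R_Th = R_1‖R_2 = 11.1 kΩ.
Base-emitter loop: V_Th = I_B·R_Th + V_BE + (β+1)I_B·R_E, so I_B = (1.7 − 0.7) / (11.1 + 151×1.2) = 0.00522 mA.
I_C = β·I_B = 150×0.00522 = 0.783 mA, and I_E = (β+1)I_B = 0.788 mA.
V_CE = V_CC − I_C·R_C − I_E·R_E = 23 − 0.783×2.2 − 0.788×1.2 = 20.3 V.
V_CE = 20.3 V > 0.2 V confirms active-region operation.

V_CE ≈ 20 V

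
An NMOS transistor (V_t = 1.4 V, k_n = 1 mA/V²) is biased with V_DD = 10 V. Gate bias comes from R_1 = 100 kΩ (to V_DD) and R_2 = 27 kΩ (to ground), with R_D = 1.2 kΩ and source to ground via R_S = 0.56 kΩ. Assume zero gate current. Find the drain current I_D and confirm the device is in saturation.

V_G = V_DD·R_2/(R_1+R_2) = 10×27/127 = 2.13 V.
Assume saturation: I_D = (k_n/2)(V_GS − V_t)² with V_GS = V_G − I_D·R_S = 2.13 − 0.56·I_D.
Substituting gives 0.157·I_D² − 1.41·I_D + 0.264 = 0, with roots I_D = 0.191 or 8.78 mA.
The root I_D = 8.78 mA gives V_GS = -2.79 V ≤ V_t, so take I_D = 0.191 mA.
Then V_GS = 2.02 V and V_DS = V_DD − I_D(R_D+R_S) = 10 − 0.191×1.76 = 9.66 V.
Saturation requires V_DS ≥ V_GS − V_t = 0.619 V; 9.66 ≥ 0.619 ✓.

I_D ≈ 0.19 mA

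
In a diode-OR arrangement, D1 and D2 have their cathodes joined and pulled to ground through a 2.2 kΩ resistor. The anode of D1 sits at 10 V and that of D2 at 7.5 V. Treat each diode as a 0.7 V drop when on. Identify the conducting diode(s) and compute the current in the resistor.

Only D1 conducts; I_R ≈ 4.2 mA

Assume both conduct. Then node N would need to be at both 10−0.7 = 9.3 V and 7.5−0.7 = 6.8 V, which is impossible.
Assume only D1 conducts: V_N = 10 − 0.7 = 9.3 V, so I_R = 9.3/2.2 = 4.23 mA.
Check D2: its anode-to-cathode voltage is 7.5 − 9.3 = -1.8 V < 0.7 V, so it is off. The assumption is consistent.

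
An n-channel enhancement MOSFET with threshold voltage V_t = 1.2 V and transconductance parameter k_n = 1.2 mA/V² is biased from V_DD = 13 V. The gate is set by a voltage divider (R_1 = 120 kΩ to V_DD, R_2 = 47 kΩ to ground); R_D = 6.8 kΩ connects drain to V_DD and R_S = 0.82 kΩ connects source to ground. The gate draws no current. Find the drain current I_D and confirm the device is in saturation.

V_G = V_DD·R_2/(R_1+R_2) = 13×47/167 = 3.66 V.
Assume saturation: I_D = (k_n/2)(V_GS − V_t)² with V_GS = V_G − I_D·R_S = 3.66 − 0.82·I_D.
Substituting gives 0.403·I_D² − 3.42·I_D + 3.63 = 0, with roots I_D = 1.24 or 7.23 mA.
The root I_D = 7.23 mA gives V_GS = -2.27 V ≤ V_t, so take I_D = 1.24 mA.
Then V_GS = 2.64 V and V_DS = V_DD − I_D(R_D+R_S) = 13 − 1.24×7.62 = 3.53 V.
Saturation requires V_DS ≥ V_GS − V_t = 1.44 V; 3.53 ≥ 1.44 ✓.

I_D ≈ 1.2 mA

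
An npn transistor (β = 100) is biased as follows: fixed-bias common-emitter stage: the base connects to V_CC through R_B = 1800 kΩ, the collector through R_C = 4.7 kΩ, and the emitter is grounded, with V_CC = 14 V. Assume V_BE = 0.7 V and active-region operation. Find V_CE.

V_CE ≈ 11 V

Base loop: V_CC = I_B·R_B + V_BE, so I_B = (14 − 0.7)/1800 kΩ = 0.00739 mA.
In the active region I_C = β·I_B = 100 × 0.00739 = 0.739 mA.
Collector loop: V_CE = V_CC − I_C·R_C = 14 − 0.739×4.7 = 10.5 V.
Since V_CE = 10.5 V > V_CE(sat) ≈ 0.2 V, the transistor is in the active region as assumed.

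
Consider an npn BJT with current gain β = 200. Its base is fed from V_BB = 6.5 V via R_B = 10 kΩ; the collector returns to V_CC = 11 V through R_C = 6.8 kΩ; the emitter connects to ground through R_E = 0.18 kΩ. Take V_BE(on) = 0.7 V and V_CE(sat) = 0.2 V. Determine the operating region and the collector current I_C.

saturation; I_C ≈ 1.5 mA

Assume active: I_B = (6.5 − 0.7)/(10 + 201×0.18) = 0.126 mA, I_C = β·I_B = 25.1 mA.
Then V_CE = 11 − 25.1×6.8 − 25.2×0.18 = -164 V < 0.2 V — the active assumption fails.
Re-solve with V_CE = 0.2 V. KCL at the emitter: V_E/R_E = (V_BB−0.7−V_E)/R_B + (V_CC−0.2−V_E)/R_C, giving V_E = 0.374 V.
I_C = (V_CC − 0.2 − V_E)/R_C = (10.8 − 0.374)/6.8 = 1.53 mA.
Check: I_B = (5.8 − 0.374)/10 = 0.543 mA, and β·I_B = 109 mA > I_C, confirming saturation.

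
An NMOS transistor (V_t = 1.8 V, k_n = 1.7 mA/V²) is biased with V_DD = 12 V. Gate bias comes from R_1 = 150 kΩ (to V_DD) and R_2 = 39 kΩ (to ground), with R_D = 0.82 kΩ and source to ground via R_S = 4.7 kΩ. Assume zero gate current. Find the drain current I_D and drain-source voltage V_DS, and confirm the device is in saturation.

V_G = V_DD·R_2/(R_1+R_2) = 12×39/189 = 2.48 V.
Assume saturation: I_D = (k_n/2)(V_GS − V_t)² with V_GS = V_G − I_D·R_S = 2.48 − 4.7·I_D.
Substituting gives 18.8·I_D² − 6.4·I_D + 0.389 = 0, with roots I_D = 0.079 or 0.262 mA.
The root I_D = 0.262 mA gives V_GS = 1.24 V ≤ V_t, so take I_D = 0.079 mA.
Then V_GS = 2.1 V and V_DS = V_DD − I_D(R_D+R_S) = 12 − 0.079×5.52 = 11.6 V.
Saturation requires V_DS ≥ V_GS − V_t = 0.305 V; 11.6 ≥ 0.305 ✓.

I_D ≈ 0.079 mA, V_DS ≈ 12 V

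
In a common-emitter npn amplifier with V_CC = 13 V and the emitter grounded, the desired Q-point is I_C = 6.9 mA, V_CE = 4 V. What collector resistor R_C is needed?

R_C ≈ 1.3 kΩ

Collector loop: V_CC = I_C·R_C + V_CE.
R_C = (V_CC − V_CE)/I_C = (13 − 4)/6.9 = 1.3 kΩ.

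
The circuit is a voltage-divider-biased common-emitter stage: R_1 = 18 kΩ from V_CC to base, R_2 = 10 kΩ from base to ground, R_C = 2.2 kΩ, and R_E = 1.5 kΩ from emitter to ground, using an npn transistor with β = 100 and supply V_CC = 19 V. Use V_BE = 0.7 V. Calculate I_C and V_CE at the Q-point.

I_C ≈ 3.9 mA, V_CE ≈ 4.7 V

Thevenize the base divider: V_Th = V_CC·R_2/(R_1+R_2) = 19×10/28 = 6.79 V, R_Th = R_1‖R_2 = 6.43 kΩ.
Base-emitter loop: V_Th = I_B·R_Th + V_BE + (β+1)I_B·R_E, so I_B = (6.79 − 0.7) / (6.43 + 101×1.5) = 0.0385 mA.
I_C = β·I_B = 100×0.0385 = 3.85 mA, and I_E = (β+1)I_B = 3.89 mA.
V_CE = V_CC − I_C·R_C − I_E·R_E = 19 − 3.85×2.2 − 3.89×1.5 = 4.68 V.
V_CE = 4.68 V > 0.2 V confirms active-region operation.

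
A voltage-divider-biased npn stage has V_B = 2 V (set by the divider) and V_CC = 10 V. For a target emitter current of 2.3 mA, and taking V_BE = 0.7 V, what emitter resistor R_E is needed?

V_E = V_B − V_BE = 2 − 0.7 = 1.3 V.
R_E = V_E / I_E = 1.3 / 2.3 = 0.565 kΩ.

R_E ≈ 0.57 kΩ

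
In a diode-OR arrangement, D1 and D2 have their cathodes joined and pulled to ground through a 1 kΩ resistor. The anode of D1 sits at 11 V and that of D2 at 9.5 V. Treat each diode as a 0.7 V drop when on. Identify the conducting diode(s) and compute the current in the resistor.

Assume both conduct. Then node N would need to be at both 11−0.7 = 10.3 V and 9.5−0.7 = 8.8 V, which is impossible.
Assume only D1 conducts: V_N = 11 − 0.7 = 10.3 V, so I_R = 10.3/1 = 10.3 mA.
Check D2: its anode-to-cathode voltage is 9.5 − 10.3 = -0.8 V < 0.7 V, so it is off. The assumption is consistent.

Only D1 conducts; I_R ≈ 10 mA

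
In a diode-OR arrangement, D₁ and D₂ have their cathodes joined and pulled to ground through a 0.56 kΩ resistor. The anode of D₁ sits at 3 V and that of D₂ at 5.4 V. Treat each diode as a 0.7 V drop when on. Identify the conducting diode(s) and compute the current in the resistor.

Assume both conduct. Then node N would need to be at both 3−0.7 = 2.3 V and 5.4−0.7 = 4.7 V, which is impossible.
Assume only D₂ conducts: V_N = 5.4 − 0.7 = 4.7 V, so I_R = 4.7/0.56 = 8.39 mA.
Check D₁: its anode-to-cathode voltage is 3 − 4.7 = -1.7 V < 0.7 V, so it is off. The assumption is consistent.

Only D₂ conducts; I_R ≈ 8.4 mA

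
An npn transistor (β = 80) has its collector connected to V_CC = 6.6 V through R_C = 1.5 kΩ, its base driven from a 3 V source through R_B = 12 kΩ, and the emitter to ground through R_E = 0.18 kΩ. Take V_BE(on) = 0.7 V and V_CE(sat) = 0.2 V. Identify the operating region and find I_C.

saturation; I_C ≈ 3.8 mA

Assume active: I_B = (3 − 0.7)/(12 + 81×0.18) = 0.0865 mA, I_C = β·I_B = 6.92 mA.
Then V_CE = 6.6 − 6.92×1.5 − 7.01×0.18 = -5.05 V < 0.2 V — the active assumption fails.
Re-solve with V_CE = 0.2 V. KCL at the emitter: V_E/R_E = (V_BB−0.7−V_E)/R_B + (V_CC−0.2−V_E)/R_C, giving V_E = 0.707 V.
I_C = (V_CC − 0.2 − V_E)/R_C = (6.4 − 0.707)/1.5 = 3.8 mA.
Check: I_B = (2.3 − 0.707)/12 = 0.133 mA, and β·I_B = 10.6 mA > I_C, confirming saturation.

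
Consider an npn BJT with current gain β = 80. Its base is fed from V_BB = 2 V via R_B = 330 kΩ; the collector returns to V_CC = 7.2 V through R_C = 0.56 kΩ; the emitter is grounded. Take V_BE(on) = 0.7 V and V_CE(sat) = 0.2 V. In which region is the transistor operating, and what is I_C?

active; I_C ≈ 0.32 mA

Assume active. Base-emitter loop: I_B = (V_BB − V_BE)/R_B = (2 − 0.7)/330 = 0.00394 mA.
I_C = β·I_B = 80×0.00394 = 0.315 mA.
V_CE = V_CC − I_C·R_C = 7.2 − 0.315×0.56 = 7.02 V > V_CE(sat), so the active-region assumption holds.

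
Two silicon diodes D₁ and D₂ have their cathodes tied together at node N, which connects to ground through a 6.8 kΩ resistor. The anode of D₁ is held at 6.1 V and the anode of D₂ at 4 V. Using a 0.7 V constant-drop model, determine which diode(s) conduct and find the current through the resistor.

Assume both conduct. Then node N would need to be at both 6.1−0.7 = 5.4 V and 4−0.7 = 3.3 V, which is impossible.
Assume only D₁ conducts: V_N = 6.1 − 0.7 = 5.4 V, so I_R = 5.4/6.8 = 0.794 mA.
Check D₂: its anode-to-cathode voltage is 4 − 5.4 = -1.4 V < 0.7 V, so it is off. The assumption is consistent.

Only D₁ conducts; I_R ≈ 0.79 mA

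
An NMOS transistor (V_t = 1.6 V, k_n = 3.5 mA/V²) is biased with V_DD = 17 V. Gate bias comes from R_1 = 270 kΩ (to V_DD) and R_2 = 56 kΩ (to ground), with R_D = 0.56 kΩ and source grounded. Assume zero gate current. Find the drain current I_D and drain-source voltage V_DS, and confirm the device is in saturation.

V_G = V_DD·R_2/(R_1+R_2) = 17×56/326 = 2.92 V. With the source grounded, V_GS = V_G = 2.92 V.
Assume saturation: I_D = (k_n/2)(V_GS − V_t)² = (3.5/2)×(2.92 − 1.6)² = 1.75×1.32² = 3.05 mA.
V_DS = V_DD − I_D·R_D = 17 − 3.05×0.56 = 15.3 V.
Saturation requires V_DS ≥ V_GS − V_t = 1.32 V; 15.3 ≥ 1.32 ✓.

I_D ≈ 3.1 mA, V_DS ≈ 15 V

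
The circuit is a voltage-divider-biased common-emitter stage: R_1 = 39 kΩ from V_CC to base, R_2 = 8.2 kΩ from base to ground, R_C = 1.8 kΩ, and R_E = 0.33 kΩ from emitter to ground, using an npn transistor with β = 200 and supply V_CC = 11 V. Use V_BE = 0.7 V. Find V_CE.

Thevenize the base divider: V_Th = V_CC·R_2/(R_1+R_2) = 11×8.2/47.2 = 1.91 V, R_Th = R_1‖R_2 = 6.78 kΩ.
Base-emitter loop: V_Th = I_B·R_Th + V_BE + (β+1)I_B·R_E, so I_B = (1.91 − 0.7) / (6.78 + 201×0.33) = 0.0166 mA.
I_C = β·I_B = 200×0.0166 = 3.31 mA, and I_E = (β+1)I_B = 3.33 mA.
V_CE = V_CC − I_C·R_C − I_E·R_E = 11 − 3.31×1.8 − 3.33×0.33 = 3.94 V.
V_CE = 3.94 V > 0.2 V confirms active-region operation.

V_CE ≈ 3.9 V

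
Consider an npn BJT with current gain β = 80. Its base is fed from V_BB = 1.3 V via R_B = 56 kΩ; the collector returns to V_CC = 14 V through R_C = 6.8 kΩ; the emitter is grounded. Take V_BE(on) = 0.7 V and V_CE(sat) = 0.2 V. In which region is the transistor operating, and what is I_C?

active; I_C ≈ 0.86 mA

Assume active. Base-emitter loop: I_B = (V_BB − V_BE)/R_B = (1.3 − 0.7)/56 = 0.0107 mA.
I_C = β·I_B = 80×0.0107 = 0.857 mA.
V_CE = V_CC − I_C·R_C = 14 − 0.857×6.8 = 8.17 V > V_CE(sat), so the active-region assumption holds.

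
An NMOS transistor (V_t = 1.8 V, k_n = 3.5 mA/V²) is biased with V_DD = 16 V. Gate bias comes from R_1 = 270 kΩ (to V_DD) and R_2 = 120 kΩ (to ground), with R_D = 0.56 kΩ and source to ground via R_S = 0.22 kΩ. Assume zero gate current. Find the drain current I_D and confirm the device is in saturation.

V_G = V_DD·R_2/(R_1+R_2) = 16×120/390 = 4.92 V.
Assume saturation: I_D = (k_n/2)(V_GS − V_t)² with V_GS = V_G − I_D·R_S = 4.92 − 0.22·I_D.
Substituting gives 0.0847·I_D² − 3.4·I_D + 17.1 = 0, with roots I_D = 5.87 or 34.3 mA.
The root I_D = 34.3 mA gives V_GS = -2.63 V ≤ V_t, so take I_D = 5.87 mA.
Then V_GS = 3.63 V and V_DS = V_DD − I_D(R_D+R_S) = 16 − 5.87×0.78 = 11.4 V.
Saturation requires V_DS ≥ V_GS − V_t = 1.83 V; 11.4 ≥ 1.83 ✓.

I_D ≈ 5.9 mA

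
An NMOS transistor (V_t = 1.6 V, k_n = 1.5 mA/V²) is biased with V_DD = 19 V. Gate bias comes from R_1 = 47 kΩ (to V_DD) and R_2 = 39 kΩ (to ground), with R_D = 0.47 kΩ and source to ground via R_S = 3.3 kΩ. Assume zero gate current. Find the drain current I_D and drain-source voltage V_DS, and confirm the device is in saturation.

I_D ≈ 1.7 mA, V_DS ≈ 13 V

V_G = V_DD·R_2/(R_1+R_2) = 19×39/86 = 8.62 V.
Assume saturation: I_D = (k_n/2)(V_GS − V_t)² with V_GS = V_G − I_D·R_S = 8.62 − 3.3·I_D.
Substituting gives 8.17·I_D² − 35.7·I_D + 36.9 = 0, with roots I_D = 1.67 or 2.7 mA.
The root I_D = 2.7 mA gives V_GS = -0.298 V ≤ V_t, so take I_D = 1.67 mA.
Then V_GS = 3.09 V and V_DS = V_DD − I_D(R_D+R_S) = 19 − 1.67×3.77 = 12.7 V.
Saturation requires V_DS ≥ V_GS − V_t = 1.49 V; 12.7 ≥ 1.49 ✓.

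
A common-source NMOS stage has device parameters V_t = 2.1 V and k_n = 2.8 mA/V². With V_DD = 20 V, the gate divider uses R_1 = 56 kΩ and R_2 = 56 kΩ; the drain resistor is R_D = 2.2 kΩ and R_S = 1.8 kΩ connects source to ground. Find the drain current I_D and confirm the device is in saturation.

V_G = V_DD·R_2/(R_1+R_2) = 20×56/112 = 10 V.
Assume saturation: I_D = (k_n/2)(V_GS − V_t)² with V_GS = V_G − I_D·R_S = 10 − 1.8·I_D.
Substituting gives 4.54·I_D² − 40.8·I_D + 87.4 = 0, with roots I_D = 3.51 or 5.49 mA.
The root I_D = 5.49 mA gives V_GS = 0.12 V ≤ V_t, so take I_D = 3.51 mA.
Then V_GS = 3.68 V and V_DS = V_DD − I_D(R_D+R_S) = 20 − 3.51×4 = 5.96 V.
Saturation requires V_DS ≥ V_GS − V_t = 1.58 V; 5.96 ≥ 1.58 ✓.

I_D ≈ 3.5 mA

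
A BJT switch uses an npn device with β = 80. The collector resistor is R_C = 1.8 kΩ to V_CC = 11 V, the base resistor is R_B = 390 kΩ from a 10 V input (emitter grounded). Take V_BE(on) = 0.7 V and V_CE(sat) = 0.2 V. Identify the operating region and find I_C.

Assume active. Base-emitter loop: I_B = (V_BB − V_BE)/R_B = (10 − 0.7)/390 = 0.0238 mA.
I_C = β·I_B = 80×0.0238 = 1.91 mA.
V_CE = V_CC − I_C·R_C = 11 − 1.91×1.8 = 7.57 V > V_CE(sat), so the active-region assumption holds.

active; I_C ≈ 1.9 mA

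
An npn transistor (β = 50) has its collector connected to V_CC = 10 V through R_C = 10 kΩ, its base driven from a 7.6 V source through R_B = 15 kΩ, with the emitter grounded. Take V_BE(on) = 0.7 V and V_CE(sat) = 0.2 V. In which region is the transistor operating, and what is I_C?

Assume active: I_B = (7.6 − 0.7)/15 = 0.46 mA, giving I_C = β·I_B = 23 mA.
But then V_CE = 10 − 23×10 = -220 V < V_CE(sat) = 0.2 V — impossible in the active region.
So the transistor is saturated. With V_CE = 0.2 V, I_C = (V_CC − 0.2)/R_C = 9.8/10 = 0.98 mA.
Check: β·I_B = 23 mA > I_C = 0.98 mA, confirming saturation.

saturation; I_C ≈ 0.98 mA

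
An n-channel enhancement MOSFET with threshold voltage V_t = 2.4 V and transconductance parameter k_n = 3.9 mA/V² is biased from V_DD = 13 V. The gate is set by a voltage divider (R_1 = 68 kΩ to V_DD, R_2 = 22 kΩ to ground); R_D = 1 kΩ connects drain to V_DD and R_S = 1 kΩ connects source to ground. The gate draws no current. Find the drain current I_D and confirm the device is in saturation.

I_D ≈ 0.35 mA

V_G = V_DD·R_2/(R_1+R_2) = 13×22/90 = 3.18 V.
Assume saturation: I_D = (k_n/2)(V_GS − V_t)² with V_GS = V_G − I_D·R_S = 3.18 − 1·I_D.
Substituting gives 1.95·I_D² − 4.03·I_D + 1.18 = 0, with roots I_D = 0.353 or 1.72 mA.
The root I_D = 1.72 mA gives V_GS = 1.46 V ≤ V_t, so take I_D = 0.353 mA.
Then V_GS = 2.83 V and V_DS = V_DD − I_D(R_D+R_S) = 13 − 0.353×2 = 12.3 V.
Saturation requires V_DS ≥ V_GS − V_t = 0.425 V; 12.3 ≥ 0.425 ✓.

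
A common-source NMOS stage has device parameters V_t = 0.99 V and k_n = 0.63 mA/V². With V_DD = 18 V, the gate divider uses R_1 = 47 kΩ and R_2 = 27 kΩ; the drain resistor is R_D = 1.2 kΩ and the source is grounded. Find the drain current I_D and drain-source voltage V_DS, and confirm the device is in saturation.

V_G = V_DD·R_2/(R_1+R_2) = 18×27/74 = 6.57 V. With the source grounded, V_GS = V_G = 6.57 V.
Assume saturation: I_D = (k_n/2)(V_GS − V_t)² = (0.63/2)×(6.57 − 0.99)² = 0.315×5.58² = 9.8 mA.
V_DS = V_DD − I_D·R_D = 18 − 9.8×1.2 = 6.24 V.
Saturation requires V_DS ≥ V_GS − V_t = 5.58 V; 6.24 ≥ 5.58 ✓.

I_D ≈ 9.8 mA, V_DS ≈ 6.2 V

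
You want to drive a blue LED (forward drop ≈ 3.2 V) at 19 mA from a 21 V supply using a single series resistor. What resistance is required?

The resistor drops V_S − V_D = 21 − 3.2 = 17.8 V at 19 mA.
R = 17.8 V / 19 mA = 0.937 kΩ.

R ≈ 0.94 kΩ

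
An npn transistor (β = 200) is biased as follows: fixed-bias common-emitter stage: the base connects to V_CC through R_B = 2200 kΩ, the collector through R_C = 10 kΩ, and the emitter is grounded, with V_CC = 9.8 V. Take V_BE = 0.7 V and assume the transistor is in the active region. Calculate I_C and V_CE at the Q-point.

Base loop: V_CC = I_B·R_B + V_BE, so I_B = (9.8 − 0.7)/2200 kΩ = 0.00414 mA.
In the active region I_C = β·I_B = 200 × 0.00414 = 0.827 mA.
Collector loop: V_CE = V_CC − I_C·R_C = 9.8 − 0.827×10 = 1.53 V.
Since V_CE = 1.53 V > V_CE(sat) ≈ 0.2 V, the transistor is in the active region as assumed.

I_C ≈ 0.83 mA, V_CE ≈ 1.5 V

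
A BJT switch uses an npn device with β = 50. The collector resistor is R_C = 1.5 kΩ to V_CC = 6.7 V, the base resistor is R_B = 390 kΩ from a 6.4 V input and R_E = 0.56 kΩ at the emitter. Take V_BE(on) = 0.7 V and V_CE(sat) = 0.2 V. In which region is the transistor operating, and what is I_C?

Assume active. Base-emitter loop: I_B = (V_BB − V_BE)/(R_B + (β+1)R_E) = (6.4 − 0.7)/(390 + 51×0.56) = 0.0136 mA.
I_C = β·I_B = 50×0.0136 = 0.681 mA.
V_CE = V_CC − I_C·R_C − I_E·R_E = 6.7 − 0.681×1.5 − 0.695×0.56 = 5.29 V > V_CE(sat), so the active-region assumption holds.

active; I_C ≈ 0.68 mA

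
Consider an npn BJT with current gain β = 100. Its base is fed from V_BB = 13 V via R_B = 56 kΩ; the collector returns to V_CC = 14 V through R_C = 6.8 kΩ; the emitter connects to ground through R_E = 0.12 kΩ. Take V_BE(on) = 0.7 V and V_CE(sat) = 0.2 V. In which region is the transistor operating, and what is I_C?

saturation; I_C ≈ 2 mA

Assume active: I_B = (13 − 0.7)/(56 + 101×0.12) = 0.181 mA, I_C = β·I_B = 18.1 mA.
Then V_CE = 14 − 18.1×6.8 − 18.2×0.12 = -111 V < 0.2 V — the active assumption fails.
Re-solve with V_CE = 0.2 V. KCL at the emitter: V_E/R_E = (V_BB−0.7−V_E)/R_B + (V_CC−0.2−V_E)/R_C, giving V_E = 0.265 V.
I_C = (V_CC − 0.2 − V_E)/R_C = (13.8 − 0.265)/6.8 = 1.99 mA.
Check: I_B = (12.3 − 0.265)/56 = 0.215 mA, and β·I_B = 21.5 mA > I_C, confirming saturation.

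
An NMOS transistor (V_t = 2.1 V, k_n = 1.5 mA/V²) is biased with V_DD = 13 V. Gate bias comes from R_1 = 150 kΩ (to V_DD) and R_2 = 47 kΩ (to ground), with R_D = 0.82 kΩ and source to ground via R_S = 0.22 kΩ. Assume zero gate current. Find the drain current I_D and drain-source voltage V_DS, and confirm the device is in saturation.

I_D ≈ 0.57 mA, V_DS ≈ 12 V

V_G = V_DD·R_2/(R_1+R_2) = 13×47/197 = 3.1 V.
Assume saturation: I_D = (k_n/2)(V_GS − V_t)² with V_GS = V_G − I_D·R_S = 3.1 − 0.22·I_D.
Substituting gives 0.0363·I_D² − 1.33·I_D + 0.752 = 0, with roots I_D = 0.574 or 36.1 mA.
The root I_D = 36.1 mA gives V_GS = -4.84 V ≤ V_t, so take I_D = 0.574 mA.
Then V_GS = 2.98 V and V_DS = V_DD − I_D(R_D+R_S) = 13 − 0.574×1.04 = 12.4 V.
Saturation requires V_DS ≥ V_GS − V_t = 0.875 V; 12.4 ≥ 0.875 ✓.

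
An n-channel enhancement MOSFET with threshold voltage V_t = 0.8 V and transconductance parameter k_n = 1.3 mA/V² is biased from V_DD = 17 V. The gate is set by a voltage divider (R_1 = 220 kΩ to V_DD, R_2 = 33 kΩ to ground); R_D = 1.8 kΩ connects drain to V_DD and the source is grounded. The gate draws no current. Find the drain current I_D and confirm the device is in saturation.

V_G = V_DD·R_2/(R_1+R_2) = 17×33/253 = 2.22 V. With the source grounded, V_GS = V_G = 2.22 V.
Assume saturation: I_D = (k_n/2)(V_GS − V_t)² = (1.3/2)×(2.22 − 0.8)² = 0.65×1.42² = 1.31 mA.
V_DS = V_DD − I_D·R_D = 17 − 1.31×1.8 = 14.6 V.
Saturation requires V_DS ≥ V_GS − V_t = 1.42 V; 14.6 ≥ 1.42 ✓.

I_D ≈ 1.3 mA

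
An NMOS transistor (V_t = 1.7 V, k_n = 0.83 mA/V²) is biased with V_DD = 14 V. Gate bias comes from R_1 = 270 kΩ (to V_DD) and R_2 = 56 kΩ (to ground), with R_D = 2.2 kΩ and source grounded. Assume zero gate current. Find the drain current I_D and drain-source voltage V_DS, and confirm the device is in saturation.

I_D ≈ 0.21 mA, V_DS ≈ 14 V

V_G = V_DD·R_2/(R_1+R_2) = 14×56/326 = 2.4 V. With the source grounded, V_GS = V_G = 2.4 V.
Assume saturation: I_D = (k_n/2)(V_GS − V_t)² = (0.83/2)×(2.4 − 1.7)² = 0.415×0.705² = 0.206 mA.
V_DS = V_DD − I_D·R_D = 14 − 0.206×2.2 = 13.5 V.
Saturation requires V_DS ≥ V_GS − V_t = 0.705 V; 13.5 ≥ 0.705 ✓.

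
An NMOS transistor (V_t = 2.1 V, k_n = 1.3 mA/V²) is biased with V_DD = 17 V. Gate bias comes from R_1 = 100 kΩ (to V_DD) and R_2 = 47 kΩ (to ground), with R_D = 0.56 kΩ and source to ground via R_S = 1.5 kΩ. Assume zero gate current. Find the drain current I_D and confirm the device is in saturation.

I_D ≈ 1.3 mA

V_G = V_DD·R_2/(R_1+R_2) = 17×47/147 = 5.44 V.
Assume saturation: I_D = (k_n/2)(V_GS − V_t)² with V_GS = V_G − I_D·R_S = 5.44 − 1.5·I_D.
Substituting gives 1.46·I_D² − 7.5·I_D + 7.23 = 0, with roots I_D = 1.29 or 3.85 mA.
The root I_D = 3.85 mA gives V_GS = -0.332 V ≤ V_t, so take I_D = 1.29 mA.
Then V_GS = 3.51 V and V_DS = V_DD − I_D(R_D+R_S) = 17 − 1.29×2.06 = 14.4 V.
Saturation requires V_DS ≥ V_GS − V_t = 1.41 V; 14.4 ≥ 1.41 ✓.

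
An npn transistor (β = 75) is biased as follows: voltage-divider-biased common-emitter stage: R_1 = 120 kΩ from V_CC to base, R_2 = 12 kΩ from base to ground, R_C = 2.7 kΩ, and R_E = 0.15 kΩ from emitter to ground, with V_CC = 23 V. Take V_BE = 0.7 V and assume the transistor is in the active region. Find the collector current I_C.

Thevenize the base divider: V_Th = V_CC·R_2/(R_1+R_2) = 23×12/132 = 2.09 V, R_Th = R_1‖R_2 = 10.9 kΩ.
Base-emitter loop: V_Th = I_B·R_Th + V_BE + (β+1)I_B·R_E, so I_B = (2.09 − 0.7) / (10.9 + 76×0.15) = 0.0623 mA.
I_C = β·I_B = 75×0.0623 = 4.68 mA, and I_E = (β+1)I_B = 4.74 mA.
V_CE = V_CC − I_C·R_C − I_E·R_E = 23 − 4.68×2.7 − 4.74×0.15 = 9.66 V.
V_CE = 9.66 V > 0.2 V confirms active-region operation.

I_C ≈ 4.7 mA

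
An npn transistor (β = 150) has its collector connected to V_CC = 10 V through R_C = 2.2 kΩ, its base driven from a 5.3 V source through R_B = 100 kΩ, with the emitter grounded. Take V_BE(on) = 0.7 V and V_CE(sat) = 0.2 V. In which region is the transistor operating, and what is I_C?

Assume active: I_B = (5.3 − 0.7)/100 = 0.046 mA, giving I_C = β·I_B = 6.9 mA.
But then V_CE = 10 − 6.9×2.2 = -5.18 V < V_CE(sat) = 0.2 V — impossible in the active region.
So the transistor is saturated. With V_CE = 0.2 V, I_C = (V_CC − 0.2)/R_C = 9.8/2.2 = 4.45 mA.
Check: β·I_B = 6.9 mA > I_C = 4.45 mA, confirming saturation.

saturation; I_C ≈ 4.5 mA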